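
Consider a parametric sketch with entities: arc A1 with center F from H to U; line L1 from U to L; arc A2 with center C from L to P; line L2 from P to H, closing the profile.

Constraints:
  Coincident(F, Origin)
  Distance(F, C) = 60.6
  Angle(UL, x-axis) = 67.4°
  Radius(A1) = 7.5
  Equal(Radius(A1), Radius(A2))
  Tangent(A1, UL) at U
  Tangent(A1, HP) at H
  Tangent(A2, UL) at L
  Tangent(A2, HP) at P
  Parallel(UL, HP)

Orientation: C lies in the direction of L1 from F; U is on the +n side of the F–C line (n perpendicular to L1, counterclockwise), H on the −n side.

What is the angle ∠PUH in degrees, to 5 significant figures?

76.097°

The slot axis is L1's direction at 67.4°, so u = (cos 67.4°, sin 67.4°) = (0.38430, 0.92321) and n = (−sin 67.4°, cos 67.4°) = (-0.92321, 0.38430). F is at the origin and C lies 60.6 along u from F, so C = 60.6·u = (23.288, 55.947). Tangency of A1 to both parallel lines with radius 7.5 puts U and H at F ± 7.5·n: U = (-6.9241, 2.8822), H = (6.9241, -2.8822). Equal radii place L and P the same way about C: L = C + 7.5·n = (16.364, 58.829), P = C − 7.5·n = (30.212, 53.064). Then cos ∠PUH = UP·UH / (|UP||UH|), giving 76.097°.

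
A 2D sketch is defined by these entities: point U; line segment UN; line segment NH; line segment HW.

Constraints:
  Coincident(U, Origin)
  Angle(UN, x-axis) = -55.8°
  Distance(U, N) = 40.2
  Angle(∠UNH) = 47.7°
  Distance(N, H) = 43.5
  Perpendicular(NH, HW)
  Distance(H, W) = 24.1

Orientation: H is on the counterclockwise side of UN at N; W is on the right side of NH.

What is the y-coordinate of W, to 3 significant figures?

3.42

∠UNH = 47.7°, so NH runs at -55.8° + (180° − 47.7°) = 76.5° from the x-axis; with |NH| = 43.5, H = N + 43.5·(cos 76.5°, sin 76.5°) = (32.8, 9.05). The perpendicularity gives HW at right angles to NH; with |HW| = 24.1 on the right of NH, W = H + 24.1·(0.972, -0.233) = (56.2, 3.42). So W.y = 3.42.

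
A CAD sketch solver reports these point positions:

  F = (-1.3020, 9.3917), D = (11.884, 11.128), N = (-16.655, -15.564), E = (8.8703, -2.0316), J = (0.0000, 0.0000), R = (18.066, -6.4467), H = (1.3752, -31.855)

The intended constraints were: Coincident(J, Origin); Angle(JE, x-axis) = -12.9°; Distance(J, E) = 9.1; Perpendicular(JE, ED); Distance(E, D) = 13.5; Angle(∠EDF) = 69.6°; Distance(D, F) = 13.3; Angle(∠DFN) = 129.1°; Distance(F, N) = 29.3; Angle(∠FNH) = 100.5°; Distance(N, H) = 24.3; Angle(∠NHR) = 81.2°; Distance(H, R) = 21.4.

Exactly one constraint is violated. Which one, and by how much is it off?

Distance(H, R) = 21.4 — off by 9.00.

J = (0.00, 0.00) ✓; JE at -12.90° ✓; |JE| = 9.100 ✓; ∠(JE, ED) = 90.00° ✓; |ED| = 13.50 ✓; ∠EDF = 69.60° ✓; |DF| = 13.30 ✓; ∠DFN = 129.1° ✓; |FN| = 29.30 ✓; ∠FNH = 100.5° ✓; |NH| = 24.30 ✓; ∠NHR = 81.20° ✓; |HR| = 30.40 ✗.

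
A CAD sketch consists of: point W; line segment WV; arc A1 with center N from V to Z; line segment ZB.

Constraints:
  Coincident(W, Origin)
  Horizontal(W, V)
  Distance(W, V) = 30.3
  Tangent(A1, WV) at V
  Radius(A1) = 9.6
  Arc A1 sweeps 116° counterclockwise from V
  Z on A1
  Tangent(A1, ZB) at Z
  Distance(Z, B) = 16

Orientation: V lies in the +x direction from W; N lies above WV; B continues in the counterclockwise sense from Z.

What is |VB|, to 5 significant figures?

28.235

W is at the origin; WV is horizontal with |WV| = 30.3 and V on the +x side, so V = (30.300, 0.0000). Since A1 is tangent to WV there, NV ⟂ WV, so N = V + (0, 9.6) = (30.300, 9.6000). On A1, V sits at bearing -90° from N; a 116° counterclockwise sweep puts Z at bearing 26°, so Z = N + 9.6·(cos 26°, sin 26°) = (38.928, 13.808). Tangency of A1 to ZB means the radius NZ is perpendicular to ZB, so ZB runs along (−sin 26°, cos 26°); with |ZB| = 16.0, B = (31.914, 28.189). Then |VB| = |B − V| = 28.235.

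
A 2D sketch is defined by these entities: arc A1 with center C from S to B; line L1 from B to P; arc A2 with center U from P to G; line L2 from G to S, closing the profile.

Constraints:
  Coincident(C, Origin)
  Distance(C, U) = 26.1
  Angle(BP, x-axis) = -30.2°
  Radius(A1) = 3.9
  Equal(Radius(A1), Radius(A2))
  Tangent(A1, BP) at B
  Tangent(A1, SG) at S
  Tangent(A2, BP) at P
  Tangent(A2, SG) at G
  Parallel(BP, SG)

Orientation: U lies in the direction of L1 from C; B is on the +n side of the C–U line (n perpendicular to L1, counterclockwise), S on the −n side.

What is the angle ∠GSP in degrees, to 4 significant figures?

16.64°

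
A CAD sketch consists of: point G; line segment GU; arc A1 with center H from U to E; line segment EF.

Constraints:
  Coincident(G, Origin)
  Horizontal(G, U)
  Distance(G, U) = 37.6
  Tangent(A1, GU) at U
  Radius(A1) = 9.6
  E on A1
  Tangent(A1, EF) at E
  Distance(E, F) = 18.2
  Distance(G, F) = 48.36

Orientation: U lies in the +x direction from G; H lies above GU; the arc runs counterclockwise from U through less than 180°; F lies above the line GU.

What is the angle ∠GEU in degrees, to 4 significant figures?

41.76°

G is at the origin; G and U share the same y with |GU| = 37.6 and U on the +x side, so U = (37.60, 0.000). The tangent condition forces HU to be normal to GU, so H = U + (0, 9.6) = (37.60, 9.600). Since HE ⟂ EF (tangency), |HF| = √(9.6² + 18.2²) = 20.58 regardless of where E sits on A1. So F lies on both circle(G, 48.36) and circle(H, 20.58); the above-GU intersection is F = (37.79, 30.18). E is the foot of the tangent from F: E = (46.13, 14.00).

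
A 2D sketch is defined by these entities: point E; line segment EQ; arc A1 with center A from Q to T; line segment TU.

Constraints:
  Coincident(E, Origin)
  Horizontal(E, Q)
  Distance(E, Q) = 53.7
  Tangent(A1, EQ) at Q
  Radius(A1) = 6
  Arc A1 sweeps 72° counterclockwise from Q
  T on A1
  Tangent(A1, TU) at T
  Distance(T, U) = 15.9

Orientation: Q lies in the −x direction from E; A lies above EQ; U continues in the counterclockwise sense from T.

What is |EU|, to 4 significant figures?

47.19

On A1, Q sits at bearing -90° from A; a 72° counterclockwise sweep puts T at bearing -18°, so T = A + 6.0·(cos -18°, sin -18°) = (-47.99, 4.146). Since A1 is tangent to TU there, AT ⟂ TU, so TU runs along (−sin -18°, cos -18°); with |TU| = 15.9, U = (-43.08, 19.27). Then |EU| = |U − E| = 47.19.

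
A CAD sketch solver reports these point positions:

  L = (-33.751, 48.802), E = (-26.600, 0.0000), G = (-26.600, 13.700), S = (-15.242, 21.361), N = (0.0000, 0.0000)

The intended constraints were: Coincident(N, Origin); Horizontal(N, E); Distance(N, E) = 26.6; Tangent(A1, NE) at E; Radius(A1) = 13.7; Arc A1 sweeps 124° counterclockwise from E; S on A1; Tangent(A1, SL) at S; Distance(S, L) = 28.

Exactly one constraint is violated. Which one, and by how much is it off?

Distance(S, L) = 28 — off by 5.10.

N = (0.00, 0.00) ✓; N.y = 0.00, E.y = 0.00 ✓; |NE| = 26.60 ✓; ∠(GE, EN) = 90.00° ✓; |GE| = 13.70 ✓; bearing(G→S) − bearing(G→E) = 124.0° ✓; |GS| = 13.70 ✓; ∠(GS, SL) = 90.00° ✓; |SL| = 33.10 ✗.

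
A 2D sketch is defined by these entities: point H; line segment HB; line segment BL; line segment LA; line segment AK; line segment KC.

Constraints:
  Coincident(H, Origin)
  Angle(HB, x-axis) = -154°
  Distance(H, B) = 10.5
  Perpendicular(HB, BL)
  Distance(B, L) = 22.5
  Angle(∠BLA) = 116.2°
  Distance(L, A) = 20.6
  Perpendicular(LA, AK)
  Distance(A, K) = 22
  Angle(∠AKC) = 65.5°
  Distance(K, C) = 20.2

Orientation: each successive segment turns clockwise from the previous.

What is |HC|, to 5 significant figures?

11.529

H is at the origin; HB runs at -154.0° with length 10.5, so B = (-9.4373, -4.6029). HB is perpendicular to BL, so BL runs at 116.00°; with |BL| = 22.5, L = (-19.301, 15.620). ∠BLA = 116.2° gives LA at 52.200° from the x-axis; with |LA| = 20.6, A = (-6.6748, 31.897). LA ⟂ AK, so AK runs at -37.800°; with |AK| = 22.0, K = (10.709, 18.413). ∠AKC = 65.5° gives KC at -152.30° from the x-axis; with |KC| = 20.2, C = (-7.1763, 9.0234). Then |HC| = |C − H| = 11.529.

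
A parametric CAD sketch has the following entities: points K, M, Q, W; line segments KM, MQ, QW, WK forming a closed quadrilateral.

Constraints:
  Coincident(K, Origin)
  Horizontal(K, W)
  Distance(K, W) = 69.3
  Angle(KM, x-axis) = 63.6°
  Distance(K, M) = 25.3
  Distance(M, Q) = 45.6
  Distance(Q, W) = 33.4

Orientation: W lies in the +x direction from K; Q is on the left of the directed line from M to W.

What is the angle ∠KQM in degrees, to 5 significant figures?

18.522°

Checks: |MQ| = 45.60 ✓; |QW| = 33.40 ✓.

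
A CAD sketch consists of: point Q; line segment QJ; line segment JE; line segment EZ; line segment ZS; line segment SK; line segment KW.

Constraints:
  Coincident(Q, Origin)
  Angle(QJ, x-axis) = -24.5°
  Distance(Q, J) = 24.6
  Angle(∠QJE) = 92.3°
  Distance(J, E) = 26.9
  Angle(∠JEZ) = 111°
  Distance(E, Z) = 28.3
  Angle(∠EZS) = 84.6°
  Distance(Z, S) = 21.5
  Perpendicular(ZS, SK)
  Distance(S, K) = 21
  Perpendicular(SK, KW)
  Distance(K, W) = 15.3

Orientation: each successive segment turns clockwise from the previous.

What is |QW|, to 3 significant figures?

31.3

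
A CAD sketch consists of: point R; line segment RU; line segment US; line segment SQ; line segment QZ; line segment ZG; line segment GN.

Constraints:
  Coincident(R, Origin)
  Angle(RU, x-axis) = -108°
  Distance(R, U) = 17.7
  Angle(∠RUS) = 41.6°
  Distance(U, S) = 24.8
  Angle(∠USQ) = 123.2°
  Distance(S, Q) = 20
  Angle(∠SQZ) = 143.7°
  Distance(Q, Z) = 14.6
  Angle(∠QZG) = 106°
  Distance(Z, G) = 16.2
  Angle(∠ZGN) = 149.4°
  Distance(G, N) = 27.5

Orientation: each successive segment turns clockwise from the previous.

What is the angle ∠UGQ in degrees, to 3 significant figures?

71.1°

∠SQZ = 143.7° gives QZ at 20.5° from the x-axis; with |QZ| = 14.6, Z = (9.23, 27.7). ∠QZG = 106.0° gives ZG at -53.5° from the x-axis; with |ZG| = 16.2, G = (18.9, 14.7). Then cos ∠UGQ = GU·GQ / (|GU||GQ|), giving 71.1°.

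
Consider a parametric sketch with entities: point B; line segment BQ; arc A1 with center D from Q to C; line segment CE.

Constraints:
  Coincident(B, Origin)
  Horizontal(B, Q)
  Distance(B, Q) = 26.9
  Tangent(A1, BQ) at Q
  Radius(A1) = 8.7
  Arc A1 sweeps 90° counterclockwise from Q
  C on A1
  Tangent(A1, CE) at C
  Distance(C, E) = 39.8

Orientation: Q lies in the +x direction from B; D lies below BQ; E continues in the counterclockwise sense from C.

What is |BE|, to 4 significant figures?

51.80

B is at the origin; BQ is horizontal with |BQ| = 26.9 and Q on the +x side, so Q = (26.90, 0.000). The tangent condition forces DQ to be normal to BQ, so D = Q + (0, -8.7) = (26.90, -8.700). On A1, Q sits at bearing 90° from D; a 90° counterclockwise sweep puts C at bearing 180°, so C = D + 8.7·(cos 180°, sin 180°) = (18.20, -8.700). Since A1 is tangent to CE there, DC ⟂ CE, so CE runs along (−sin 180°, cos 180°); with |CE| = 39.8, E = (18.20, -48.50). Then |BE| = |E − B| = 51.80.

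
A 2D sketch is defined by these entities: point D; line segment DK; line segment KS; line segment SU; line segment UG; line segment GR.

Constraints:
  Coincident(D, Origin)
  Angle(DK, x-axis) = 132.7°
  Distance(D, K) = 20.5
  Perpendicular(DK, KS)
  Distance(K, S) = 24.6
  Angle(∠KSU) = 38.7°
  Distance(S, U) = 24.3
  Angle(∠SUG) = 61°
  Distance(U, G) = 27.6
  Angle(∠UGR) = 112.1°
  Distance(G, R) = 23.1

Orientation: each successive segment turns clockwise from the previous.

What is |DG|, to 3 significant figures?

32.5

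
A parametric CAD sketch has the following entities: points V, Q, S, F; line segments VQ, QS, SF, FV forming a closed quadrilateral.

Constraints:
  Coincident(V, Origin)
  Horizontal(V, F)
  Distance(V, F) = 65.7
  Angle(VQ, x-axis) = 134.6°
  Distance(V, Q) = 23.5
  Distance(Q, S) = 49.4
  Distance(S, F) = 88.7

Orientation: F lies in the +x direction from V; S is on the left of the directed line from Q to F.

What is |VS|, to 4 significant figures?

62.36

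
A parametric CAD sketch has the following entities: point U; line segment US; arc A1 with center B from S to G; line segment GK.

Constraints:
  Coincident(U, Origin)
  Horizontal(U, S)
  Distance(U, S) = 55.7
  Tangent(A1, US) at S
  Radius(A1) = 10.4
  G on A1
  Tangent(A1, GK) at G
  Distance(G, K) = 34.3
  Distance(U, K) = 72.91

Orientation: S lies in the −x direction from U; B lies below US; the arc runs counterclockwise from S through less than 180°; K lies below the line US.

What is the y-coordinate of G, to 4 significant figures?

-13.23

U is at the origin; US is horizontal with |US| = 55.7 and S on the −x side, so S = (-55.70, 0.000). The tangent condition forces BS to be normal to US, so B = S + (0, -10.4) = (-55.70, -10.40). Since BG ⟂ GK (tangency), |BK| = √(10.4² + 34.3²) = 35.84 regardless of where G sits on A1. So K lies on both circle(U, 72.91) and circle(B, 35.84); the below-US intersection is K = (-56.37, -46.24). G is the foot of the tangent from K: G = (-65.71, -13.23).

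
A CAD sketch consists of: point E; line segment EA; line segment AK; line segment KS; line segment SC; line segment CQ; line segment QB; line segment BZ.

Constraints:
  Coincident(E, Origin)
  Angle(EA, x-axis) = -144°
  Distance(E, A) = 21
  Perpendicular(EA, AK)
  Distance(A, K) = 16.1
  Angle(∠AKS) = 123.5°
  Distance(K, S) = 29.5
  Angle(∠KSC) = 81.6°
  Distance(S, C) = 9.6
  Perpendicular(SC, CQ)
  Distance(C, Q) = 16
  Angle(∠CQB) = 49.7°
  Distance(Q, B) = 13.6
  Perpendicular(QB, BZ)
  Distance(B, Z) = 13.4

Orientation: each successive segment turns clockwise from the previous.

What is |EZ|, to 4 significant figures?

28.22

E is at the origin; EA runs at -144.0° with length 21.0, so A = (-16.99, -12.34). EA is perpendicular to AK, so AK runs at 126.0°; with |AK| = 16.1, K = (-26.45, 0.6817). ∠AKS = 123.5° gives KS at 69.50° from the x-axis; with |KS| = 29.5, S = (-16.12, 28.31). ∠KSC = 81.6° gives SC at -28.90° from the x-axis; with |SC| = 9.6, C = (-7.717, 23.67). SC ⟂ CQ, so CQ runs at -118.9°; with |CQ| = 16.0, Q = (-15.45, 9.667). ∠CQB = 49.7° gives QB at 110.8° from the x-axis; with |QB| = 13.6, B = (-20.28, 22.38). The perpendicularity gives BZ at right angles to QB, so BZ runs at 20.80°; with |BZ| = 13.4, Z = (-7.752, 27.14). Then |EZ| = |Z − E| = 28.22.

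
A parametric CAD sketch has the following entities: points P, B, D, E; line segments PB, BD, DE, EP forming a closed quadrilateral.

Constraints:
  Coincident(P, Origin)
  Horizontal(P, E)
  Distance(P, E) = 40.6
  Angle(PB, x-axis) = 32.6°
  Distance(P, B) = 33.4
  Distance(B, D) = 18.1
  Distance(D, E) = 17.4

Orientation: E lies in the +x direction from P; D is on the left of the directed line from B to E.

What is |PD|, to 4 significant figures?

49.03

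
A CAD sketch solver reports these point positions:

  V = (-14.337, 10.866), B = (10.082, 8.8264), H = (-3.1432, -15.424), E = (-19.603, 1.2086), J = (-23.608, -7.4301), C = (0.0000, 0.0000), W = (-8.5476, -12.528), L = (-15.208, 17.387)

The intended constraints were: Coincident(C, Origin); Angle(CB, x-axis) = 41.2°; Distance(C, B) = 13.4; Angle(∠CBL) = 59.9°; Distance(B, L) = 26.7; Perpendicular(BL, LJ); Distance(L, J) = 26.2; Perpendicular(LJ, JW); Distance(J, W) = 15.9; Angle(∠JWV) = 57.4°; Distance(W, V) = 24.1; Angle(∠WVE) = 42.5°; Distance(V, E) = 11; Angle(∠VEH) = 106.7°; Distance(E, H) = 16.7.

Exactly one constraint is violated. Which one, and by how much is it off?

Distance(E, H) = 16.7 — off by 6.70.

C = (0.00, 0.00) ✓; CB at 41.20° ✓; |CB| = 13.40 ✓; ∠CBL = 59.90° ✓; |BL| = 26.70 ✓; ∠(BL, LJ) = 90.00° ✓; |LJ| = 26.20 ✓; ∠(LJ, JW) = 90.00° ✓; |JW| = 15.90 ✓; ∠JWV = 57.40° ✓; |WV| = 24.10 ✓; ∠WVE = 42.50° ✓; |VE| = 11.00 ✓; ∠VEH = 106.7° ✓; |EH| = 23.40 ✗.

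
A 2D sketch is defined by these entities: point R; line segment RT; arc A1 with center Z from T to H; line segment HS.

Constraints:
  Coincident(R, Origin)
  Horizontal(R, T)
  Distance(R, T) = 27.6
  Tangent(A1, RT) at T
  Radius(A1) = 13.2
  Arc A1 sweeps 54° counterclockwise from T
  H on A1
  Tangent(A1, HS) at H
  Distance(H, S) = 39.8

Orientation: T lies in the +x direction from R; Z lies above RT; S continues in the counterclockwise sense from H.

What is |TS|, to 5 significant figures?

50.771

R is at the origin; RT is horizontal with |RT| = 27.6 and T on the +x side, so T = (27.600, 0.0000). Tangency of A1 to RT means the radius ZT is perpendicular to RT, so Z = T + (0, 13.2) = (27.600, 13.200). On A1, T sits at bearing -90° from Z; a 54° counterclockwise sweep puts H at bearing -36°, so H = Z + 13.2·(cos -36°, sin -36°) = (38.279, 5.4412). The tangent condition forces ZH to be normal to HS, so HS runs along (−sin -36°, cos -36°); with |HS| = 39.8, S = (61.673, 37.640). Then |TS| = |S − T| = 50.771.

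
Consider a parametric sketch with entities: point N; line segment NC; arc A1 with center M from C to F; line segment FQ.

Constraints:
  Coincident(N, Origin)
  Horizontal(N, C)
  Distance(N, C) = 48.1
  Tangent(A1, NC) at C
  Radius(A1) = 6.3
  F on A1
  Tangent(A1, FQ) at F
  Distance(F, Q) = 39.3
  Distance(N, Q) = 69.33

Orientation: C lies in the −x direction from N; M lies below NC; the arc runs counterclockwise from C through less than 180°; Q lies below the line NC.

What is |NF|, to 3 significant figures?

54.8

Checks: |MF| = 6.300 ✓; ∠(MF, FQ) = 90.00° ✓; |FQ| = 39.30 ✓; |NQ| = 69.33 ✓.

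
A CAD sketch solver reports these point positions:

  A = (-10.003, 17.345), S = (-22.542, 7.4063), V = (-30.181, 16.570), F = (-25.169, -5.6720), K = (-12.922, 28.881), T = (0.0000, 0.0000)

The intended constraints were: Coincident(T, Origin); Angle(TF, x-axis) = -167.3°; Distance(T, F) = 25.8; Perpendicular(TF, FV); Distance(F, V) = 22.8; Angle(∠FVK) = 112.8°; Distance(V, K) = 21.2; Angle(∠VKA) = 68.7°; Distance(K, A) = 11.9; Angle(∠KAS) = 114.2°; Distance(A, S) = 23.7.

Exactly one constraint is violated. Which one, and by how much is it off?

Distance(A, S) = 23.7 — off by 7.70.

T = (0.00, 0.00) ✓; TF at -167.3° ✓; |TF| = 25.80 ✓; ∠(TF, FV) = 90.00° ✓; |FV| = 22.80 ✓; ∠FVK = 112.8° ✓; |VK| = 21.20 ✓; ∠VKA = 68.70° ✓; |KA| = 11.90 ✓; ∠KAS = 114.2° ✓; |AS| = 16.00 ✗.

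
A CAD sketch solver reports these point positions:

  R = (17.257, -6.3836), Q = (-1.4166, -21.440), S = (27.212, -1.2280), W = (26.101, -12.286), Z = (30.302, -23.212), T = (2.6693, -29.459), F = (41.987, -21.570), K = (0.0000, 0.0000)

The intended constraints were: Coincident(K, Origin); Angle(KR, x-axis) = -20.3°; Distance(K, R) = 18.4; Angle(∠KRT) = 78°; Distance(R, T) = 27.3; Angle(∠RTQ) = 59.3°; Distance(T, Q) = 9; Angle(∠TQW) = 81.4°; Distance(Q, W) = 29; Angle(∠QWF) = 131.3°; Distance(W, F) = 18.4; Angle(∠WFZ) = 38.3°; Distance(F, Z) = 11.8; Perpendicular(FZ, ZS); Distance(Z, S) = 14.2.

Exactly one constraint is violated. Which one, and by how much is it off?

Distance(Z, S) = 14.2 — off by 8.00.

K = (0.00, 0.00) ✓; KR at -20.30° ✓; |KR| = 18.40 ✓; ∠KRT = 78.00° ✓; |RT| = 27.30 ✓; ∠RTQ = 59.30° ✓; |TQ| = 9.000 ✓; ∠TQW = 81.40° ✓; |QW| = 29.00 ✓; ∠QWF = 131.3° ✓; |WF| = 18.40 ✓; ∠WFZ = 38.30° ✓; |FZ| = 11.80 ✓; ∠(FZ, ZS) = 90.00° ✓; |ZS| = 22.20 ✗.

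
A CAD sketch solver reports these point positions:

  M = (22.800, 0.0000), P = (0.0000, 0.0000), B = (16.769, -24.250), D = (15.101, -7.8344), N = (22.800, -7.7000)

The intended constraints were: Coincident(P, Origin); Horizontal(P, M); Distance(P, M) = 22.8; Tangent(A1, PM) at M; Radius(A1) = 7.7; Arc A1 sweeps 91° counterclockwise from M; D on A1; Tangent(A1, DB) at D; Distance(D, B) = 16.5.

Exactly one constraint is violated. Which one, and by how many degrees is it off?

Tangent(A1, DB) at D — off by 4.80°.

P = (0.00, 0.00) ✓; P.y = 0.00, M.y = 0.00 ✓; |PM| = 22.80 ✓; ∠(NM, MP) = 90.00° ✓; |NM| = 7.700 ✓; bearing(N→D) − bearing(N→M) = 91.00° ✓; |ND| = 7.700 ✓; ∠(ND, DB) = 85.20° ✗; |DB| = 16.50 ✓.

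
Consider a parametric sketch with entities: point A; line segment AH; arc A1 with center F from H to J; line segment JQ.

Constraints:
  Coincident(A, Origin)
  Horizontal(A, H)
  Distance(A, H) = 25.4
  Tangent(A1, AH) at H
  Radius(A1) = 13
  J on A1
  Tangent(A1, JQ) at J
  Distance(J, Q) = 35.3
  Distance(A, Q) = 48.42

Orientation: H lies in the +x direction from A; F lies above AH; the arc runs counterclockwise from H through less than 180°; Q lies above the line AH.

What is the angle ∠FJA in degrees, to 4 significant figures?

11.80°

Checks: |FJ| = 13.00 ✓; ∠(FJ, JQ) = 90.00° ✓; |JQ| = 35.30 ✓; |AQ| = 48.42 ✓.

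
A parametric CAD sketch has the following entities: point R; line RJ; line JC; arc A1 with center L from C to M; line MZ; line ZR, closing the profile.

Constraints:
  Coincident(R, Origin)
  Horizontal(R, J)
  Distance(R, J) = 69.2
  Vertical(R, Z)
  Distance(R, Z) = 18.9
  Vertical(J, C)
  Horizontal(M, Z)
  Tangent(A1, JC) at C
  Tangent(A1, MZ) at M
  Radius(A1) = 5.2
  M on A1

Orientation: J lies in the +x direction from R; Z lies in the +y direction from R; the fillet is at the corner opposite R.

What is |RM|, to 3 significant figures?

66.7

The virtual corner opposite R is at (69.2, 18.9). A1 meets JC tangentially, so LC is at right angles to JC and tangency of A1 to MZ means the radius LM is perpendicular to MZ, with radius 5.2, so the center L sits 5.2 in from both sides at L = (64.0, 13.7). That places the tangent points at C = (69.2, 13.7) on JC and M = (64.0, 18.9) on MZ. Then |RM| = |M − R| = 66.7.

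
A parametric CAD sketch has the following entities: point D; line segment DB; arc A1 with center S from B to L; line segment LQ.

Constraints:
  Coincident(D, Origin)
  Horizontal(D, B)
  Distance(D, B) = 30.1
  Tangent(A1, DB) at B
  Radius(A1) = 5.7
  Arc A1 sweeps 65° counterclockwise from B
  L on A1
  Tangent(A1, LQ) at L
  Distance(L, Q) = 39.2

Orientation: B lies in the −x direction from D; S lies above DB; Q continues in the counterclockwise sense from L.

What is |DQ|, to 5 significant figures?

39.710

D is at the origin; D and B share the same y with |DB| = 30.1 and B on the −x side, so B = (-30.100, 0.0000). Since A1 is tangent to DB there, SB ⟂ DB, so S = B + (0, 5.7) = (-30.100, 5.7000). On A1, B sits at bearing -90° from S; a 65° counterclockwise sweep puts L at bearing -25°, so L = S + 5.7·(cos -25°, sin -25°) = (-24.934, 3.2911). The tangent condition forces SL to be normal to LQ, so LQ runs along (−sin -25°, cos -25°); with |LQ| = 39.2, Q = (-8.3674, 38.818). Then |DQ| = |Q − D| = 39.710.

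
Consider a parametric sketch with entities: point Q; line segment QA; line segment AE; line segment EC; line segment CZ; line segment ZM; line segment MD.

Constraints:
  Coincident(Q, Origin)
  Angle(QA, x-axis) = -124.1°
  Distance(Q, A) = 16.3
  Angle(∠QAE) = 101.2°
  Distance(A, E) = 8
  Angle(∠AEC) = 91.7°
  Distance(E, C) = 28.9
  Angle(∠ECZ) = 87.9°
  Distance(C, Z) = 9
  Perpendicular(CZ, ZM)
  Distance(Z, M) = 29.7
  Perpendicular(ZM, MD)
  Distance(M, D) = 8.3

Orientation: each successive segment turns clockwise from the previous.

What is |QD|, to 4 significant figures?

20.38

CZ is perpendicular to ZM, so ZM runs at -113.3°; with |ZM| = 29.7, M = (-9.539, -14.28). ZM is perpendicular to MD, so MD runs at 156.7°; with |MD| = 8.3, D = (-17.16, -10.99). Then |QD| = |D − Q| = 20.38.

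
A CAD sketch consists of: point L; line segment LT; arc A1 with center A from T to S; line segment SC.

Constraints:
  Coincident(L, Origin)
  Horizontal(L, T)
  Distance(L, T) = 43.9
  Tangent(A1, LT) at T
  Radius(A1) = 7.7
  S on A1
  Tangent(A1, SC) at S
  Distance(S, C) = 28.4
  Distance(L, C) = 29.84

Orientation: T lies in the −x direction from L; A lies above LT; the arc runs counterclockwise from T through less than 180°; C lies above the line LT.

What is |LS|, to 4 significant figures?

38.36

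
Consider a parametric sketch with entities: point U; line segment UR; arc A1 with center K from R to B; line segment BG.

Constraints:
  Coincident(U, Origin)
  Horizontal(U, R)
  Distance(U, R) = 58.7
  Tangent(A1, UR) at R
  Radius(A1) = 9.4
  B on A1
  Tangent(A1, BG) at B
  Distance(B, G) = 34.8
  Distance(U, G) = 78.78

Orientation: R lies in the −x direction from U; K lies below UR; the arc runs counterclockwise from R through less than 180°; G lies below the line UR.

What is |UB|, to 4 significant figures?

68.83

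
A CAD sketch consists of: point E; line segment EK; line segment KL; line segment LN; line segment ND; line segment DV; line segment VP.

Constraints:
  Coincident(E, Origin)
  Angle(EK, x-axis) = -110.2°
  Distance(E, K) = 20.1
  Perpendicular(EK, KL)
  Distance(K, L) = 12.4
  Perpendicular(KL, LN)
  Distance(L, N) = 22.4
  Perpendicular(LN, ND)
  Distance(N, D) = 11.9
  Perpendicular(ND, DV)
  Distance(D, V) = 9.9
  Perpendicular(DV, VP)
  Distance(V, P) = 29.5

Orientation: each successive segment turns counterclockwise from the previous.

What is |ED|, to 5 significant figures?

2.3537

E is at the origin; EK runs at -110.2° with length 20.1, so K = (-6.9405, -18.864). EK ⟂ KL, so KL runs at -20.200°; with |KL| = 12.4, L = (4.6968, -23.145). KL is perpendicular to LN, so LN runs at 69.800°; with |LN| = 22.4, N = (12.431, -2.1232). LN is perpendicular to ND, so ND runs at 159.80°; with |ND| = 11.9, D = (1.2634, 1.9859). Then |ED| = |D − E| = 2.3537.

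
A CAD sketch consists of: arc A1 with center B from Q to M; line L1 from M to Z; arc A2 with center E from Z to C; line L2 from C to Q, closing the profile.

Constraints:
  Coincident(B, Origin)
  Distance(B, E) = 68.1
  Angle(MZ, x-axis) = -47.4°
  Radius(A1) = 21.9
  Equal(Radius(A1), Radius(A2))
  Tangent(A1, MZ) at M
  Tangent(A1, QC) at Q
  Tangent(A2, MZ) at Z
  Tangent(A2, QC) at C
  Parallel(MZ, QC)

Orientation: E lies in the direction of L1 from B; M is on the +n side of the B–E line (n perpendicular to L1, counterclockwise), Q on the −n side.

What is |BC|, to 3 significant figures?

71.5

Tangency of A1 to both parallel lines with radius 21.9 puts M and Q at B ± 21.9·n: M = (16.1, 14.8), Q = (-16.1, -14.8). Equal radii place Z and C the same way about E: Z = E + 21.9·n = (62.2, -35.3), C = E − 21.9·n = (30.0, -65.0). Then |BC| = |C − B| = 71.5.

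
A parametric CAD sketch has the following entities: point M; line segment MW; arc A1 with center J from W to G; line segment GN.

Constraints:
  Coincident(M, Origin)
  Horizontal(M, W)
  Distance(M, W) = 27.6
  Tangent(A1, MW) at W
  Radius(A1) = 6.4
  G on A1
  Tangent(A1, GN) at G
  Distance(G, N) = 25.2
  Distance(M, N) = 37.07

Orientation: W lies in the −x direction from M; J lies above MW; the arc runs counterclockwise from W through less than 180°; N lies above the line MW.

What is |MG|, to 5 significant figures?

22.062

Checks: |JG| = 6.400 ✓; ∠(JG, GN) = 90.00° ✓; |GN| = 25.20 ✓; |MN| = 37.07 ✓.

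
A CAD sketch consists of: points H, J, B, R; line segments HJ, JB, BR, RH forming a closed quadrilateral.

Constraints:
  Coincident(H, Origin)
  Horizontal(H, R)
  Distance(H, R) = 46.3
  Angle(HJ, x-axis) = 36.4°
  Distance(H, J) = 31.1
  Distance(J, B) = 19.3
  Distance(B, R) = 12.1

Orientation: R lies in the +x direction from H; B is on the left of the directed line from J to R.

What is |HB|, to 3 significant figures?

44.7

Checks: |JB| = 19.30 ✓; |BR| = 12.10 ✓.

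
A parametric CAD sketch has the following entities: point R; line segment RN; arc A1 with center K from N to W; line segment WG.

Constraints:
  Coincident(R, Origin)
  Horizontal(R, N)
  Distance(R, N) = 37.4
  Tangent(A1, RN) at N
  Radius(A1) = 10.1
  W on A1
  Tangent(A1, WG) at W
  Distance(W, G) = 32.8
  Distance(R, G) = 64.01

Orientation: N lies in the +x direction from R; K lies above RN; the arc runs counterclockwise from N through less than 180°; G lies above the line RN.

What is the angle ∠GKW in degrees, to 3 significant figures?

72.9°

Checks: |KW| = 10.10 ✓; ∠(KW, WG) = 90.00° ✓; |WG| = 32.80 ✓; |RG| = 64.01 ✓.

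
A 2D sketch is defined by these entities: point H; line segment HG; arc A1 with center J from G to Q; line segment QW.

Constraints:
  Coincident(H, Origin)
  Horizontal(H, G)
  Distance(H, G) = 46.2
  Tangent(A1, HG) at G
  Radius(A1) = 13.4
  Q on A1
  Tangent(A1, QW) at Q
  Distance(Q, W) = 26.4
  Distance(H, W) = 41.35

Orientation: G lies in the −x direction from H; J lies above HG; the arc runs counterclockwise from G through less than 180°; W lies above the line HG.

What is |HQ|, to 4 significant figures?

34.76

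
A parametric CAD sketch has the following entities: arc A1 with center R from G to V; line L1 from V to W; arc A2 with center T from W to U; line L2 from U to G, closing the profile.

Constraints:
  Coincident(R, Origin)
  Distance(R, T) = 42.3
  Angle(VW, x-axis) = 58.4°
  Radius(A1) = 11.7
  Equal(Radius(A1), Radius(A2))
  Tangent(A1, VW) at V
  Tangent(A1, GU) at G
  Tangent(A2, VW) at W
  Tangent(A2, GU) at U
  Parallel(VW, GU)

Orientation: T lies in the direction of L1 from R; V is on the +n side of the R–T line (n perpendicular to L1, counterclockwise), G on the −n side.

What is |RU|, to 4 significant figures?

43.89

The slot axis is L1's direction at 58.4°, so u = (cos 58.4°, sin 58.4°) = (0.5240, 0.8517) and n = (−sin 58.4°, cos 58.4°) = (-0.8517, 0.5240). R is at the origin and T lies 42.3 along u from R, so T = 42.3·u = (22.16, 36.03). Tangency of A1 to both parallel lines with radius 11.7 puts V and G at R ± 11.7·n: V = (-9.965, 6.131), G = (9.965, -6.131). Equal radii place W and U the same way about T: W = T + 11.7·n = (12.20, 42.16), U = T − 11.7·n = (32.13, 29.90). Then |RU| = |U − R| = 43.89.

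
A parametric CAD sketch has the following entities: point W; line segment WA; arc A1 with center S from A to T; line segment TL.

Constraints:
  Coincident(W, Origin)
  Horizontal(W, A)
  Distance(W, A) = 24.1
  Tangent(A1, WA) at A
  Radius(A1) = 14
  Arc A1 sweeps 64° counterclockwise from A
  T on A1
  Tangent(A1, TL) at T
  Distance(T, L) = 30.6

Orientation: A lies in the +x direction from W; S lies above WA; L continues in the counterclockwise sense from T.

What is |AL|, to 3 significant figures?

43.9

W is at the origin; W and A share the same y with |WA| = 24.1 and A on the +x side, so A = (24.1, 0.00). Since A1 is tangent to WA there, SA ⟂ WA, so S = A + (0, 14) = (24.1, 14.0). On A1, A sits at bearing -90° from S; a 64° counterclockwise sweep puts T at bearing -26°, so T = S + 14.0·(cos -26°, sin -26°) = (36.7, 7.86). Tangency of A1 to TL means the radius ST is perpendicular to TL, so TL runs along (−sin -26°, cos -26°); with |TL| = 30.6, L = (50.1, 35.4). Then |AL| = |L − A| = 43.9.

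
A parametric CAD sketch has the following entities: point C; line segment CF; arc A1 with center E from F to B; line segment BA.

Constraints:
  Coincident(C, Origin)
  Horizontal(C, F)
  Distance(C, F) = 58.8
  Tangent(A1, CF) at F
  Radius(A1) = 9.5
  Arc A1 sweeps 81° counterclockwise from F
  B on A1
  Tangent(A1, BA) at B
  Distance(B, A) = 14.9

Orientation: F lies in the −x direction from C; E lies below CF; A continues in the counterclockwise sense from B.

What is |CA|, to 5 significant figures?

74.087

C is at the origin; CF is horizontal with |CF| = 58.8 and F on the −x side, so F = (-58.800, 0.0000). A1 meets CF tangentially, so EF is at right angles to CF, so E = F + (0, -9.5) = (-58.800, -9.5000). On A1, F sits at bearing 90° from E; an 81° counterclockwise sweep puts B at bearing 171°, so B = E + 9.5·(cos 171°, sin 171°) = (-68.183, -8.0139). Tangency of A1 to BA means the radius EB is perpendicular to BA, so BA runs along (−sin 171°, cos 171°); with |BA| = 14.9, A = (-70.514, -22.730). Then |CA| = |A − C| = 74.087.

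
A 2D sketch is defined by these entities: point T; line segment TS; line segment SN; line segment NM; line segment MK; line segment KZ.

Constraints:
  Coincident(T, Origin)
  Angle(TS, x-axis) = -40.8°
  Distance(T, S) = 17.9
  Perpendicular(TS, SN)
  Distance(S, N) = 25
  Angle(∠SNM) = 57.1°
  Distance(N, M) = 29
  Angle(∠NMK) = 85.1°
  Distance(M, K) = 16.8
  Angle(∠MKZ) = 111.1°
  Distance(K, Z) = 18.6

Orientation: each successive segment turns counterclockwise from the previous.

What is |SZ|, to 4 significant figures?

3.988

T is at the origin; TS runs at -40.8° with length 17.9, so S = (13.55, -11.70). TS is perpendicular to SN, so SN runs at 49.20°; with |SN| = 25.0, N = (29.89, 7.229). ∠SNM = 57.1° gives NM at 172.1° from the x-axis; with |NM| = 29.0, M = (1.161, 11.21). ∠NMK = 85.1° gives MK at -93.00° from the x-axis; with |MK| = 16.8, K = (0.2817, -5.562). ∠MKZ = 111.1° gives KZ at -24.10° from the x-axis; with |KZ| = 18.6, Z = (17.26, -13.16). Then |SZ| = |Z − S| = 3.988.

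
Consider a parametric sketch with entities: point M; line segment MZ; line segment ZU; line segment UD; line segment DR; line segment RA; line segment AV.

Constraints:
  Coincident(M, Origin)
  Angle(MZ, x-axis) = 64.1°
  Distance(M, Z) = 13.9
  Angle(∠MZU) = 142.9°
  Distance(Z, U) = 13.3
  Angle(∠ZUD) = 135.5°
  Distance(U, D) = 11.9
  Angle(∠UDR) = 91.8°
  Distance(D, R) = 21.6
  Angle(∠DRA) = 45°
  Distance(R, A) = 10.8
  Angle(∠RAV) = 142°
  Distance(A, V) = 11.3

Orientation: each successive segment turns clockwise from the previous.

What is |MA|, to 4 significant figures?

18.49

M is at the origin; MZ runs at 64.1° with length 13.9, so Z = (6.072, 12.50). ∠MZU = 142.9° gives ZU at 27.00° from the x-axis; with |ZU| = 13.3, U = (17.92, 18.54). ∠ZUD = 135.5° gives UD at -17.50° from the x-axis; with |UD| = 11.9, D = (29.27, 14.96). ∠UDR = 91.8° gives DR at -105.7° from the x-axis; with |DR| = 21.6, R = (23.43, -5.831). ∠DRA = 45.0° gives RA at 119.3° from the x-axis; with |RA| = 10.8, A = (18.14, 3.588). Then |MA| = |A − M| = 18.49.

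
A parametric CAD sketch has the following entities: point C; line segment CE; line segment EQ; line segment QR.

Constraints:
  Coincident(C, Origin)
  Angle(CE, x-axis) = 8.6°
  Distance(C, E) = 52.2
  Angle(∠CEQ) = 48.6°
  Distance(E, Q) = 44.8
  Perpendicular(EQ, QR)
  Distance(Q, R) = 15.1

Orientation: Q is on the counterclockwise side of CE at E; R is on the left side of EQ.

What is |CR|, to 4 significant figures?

26.16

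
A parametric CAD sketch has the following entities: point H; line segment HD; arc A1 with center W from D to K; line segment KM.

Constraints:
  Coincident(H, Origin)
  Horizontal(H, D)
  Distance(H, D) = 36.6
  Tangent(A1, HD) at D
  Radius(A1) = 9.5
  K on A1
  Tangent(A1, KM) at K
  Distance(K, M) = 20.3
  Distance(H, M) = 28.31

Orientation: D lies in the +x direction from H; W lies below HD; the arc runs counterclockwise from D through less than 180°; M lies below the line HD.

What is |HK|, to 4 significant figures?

28.85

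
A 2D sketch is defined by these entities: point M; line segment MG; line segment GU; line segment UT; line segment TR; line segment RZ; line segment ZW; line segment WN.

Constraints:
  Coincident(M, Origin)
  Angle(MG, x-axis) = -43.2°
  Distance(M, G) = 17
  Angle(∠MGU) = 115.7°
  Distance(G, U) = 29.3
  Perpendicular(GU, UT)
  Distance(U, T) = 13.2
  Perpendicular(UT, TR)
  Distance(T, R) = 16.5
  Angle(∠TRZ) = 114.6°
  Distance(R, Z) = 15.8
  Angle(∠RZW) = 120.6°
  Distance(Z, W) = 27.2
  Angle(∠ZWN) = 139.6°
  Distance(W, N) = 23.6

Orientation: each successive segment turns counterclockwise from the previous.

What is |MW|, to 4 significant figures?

48.53

∠TRZ = 114.6° gives RZ at -93.50° from the x-axis; with |RZ| = 15.8, Z = (18.62, -10.48). ∠RZW = 120.6° gives ZW at -34.10° from the x-axis; with |ZW| = 27.2, W = (41.14, -25.73). Then |MW| = |W − M| = 48.53.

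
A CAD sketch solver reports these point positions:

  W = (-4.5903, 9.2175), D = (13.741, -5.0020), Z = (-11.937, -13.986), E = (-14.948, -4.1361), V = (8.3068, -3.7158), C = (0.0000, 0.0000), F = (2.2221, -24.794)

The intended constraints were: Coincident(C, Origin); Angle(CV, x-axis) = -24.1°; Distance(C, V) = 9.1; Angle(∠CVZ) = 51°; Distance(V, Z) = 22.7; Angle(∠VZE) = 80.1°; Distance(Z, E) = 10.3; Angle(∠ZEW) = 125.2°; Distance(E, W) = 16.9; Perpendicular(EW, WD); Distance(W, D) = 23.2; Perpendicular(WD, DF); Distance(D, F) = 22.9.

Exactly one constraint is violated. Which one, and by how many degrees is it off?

Perpendicular(WD, DF) — off by 7.60°.

C = (0.00, 0.00) ✓; CV at -24.10° ✓; |CV| = 9.100 ✓; ∠CVZ = 51.00° ✓; |VZ| = 22.70 ✓; ∠VZE = 80.10° ✓; |ZE| = 10.30 ✓; ∠ZEW = 125.2° ✓; |EW| = 16.90 ✓; ∠(EW, WD) = 90.00° ✓; |WD| = 23.20 ✓; ∠(WD, DF) = 82.40° ✗; |DF| = 22.90 ✓.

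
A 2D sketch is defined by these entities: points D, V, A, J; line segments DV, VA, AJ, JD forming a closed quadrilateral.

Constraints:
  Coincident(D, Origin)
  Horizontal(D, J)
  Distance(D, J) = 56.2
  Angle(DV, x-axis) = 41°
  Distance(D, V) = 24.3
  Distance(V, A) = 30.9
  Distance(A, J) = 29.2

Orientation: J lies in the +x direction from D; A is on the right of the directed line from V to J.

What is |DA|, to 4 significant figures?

32.50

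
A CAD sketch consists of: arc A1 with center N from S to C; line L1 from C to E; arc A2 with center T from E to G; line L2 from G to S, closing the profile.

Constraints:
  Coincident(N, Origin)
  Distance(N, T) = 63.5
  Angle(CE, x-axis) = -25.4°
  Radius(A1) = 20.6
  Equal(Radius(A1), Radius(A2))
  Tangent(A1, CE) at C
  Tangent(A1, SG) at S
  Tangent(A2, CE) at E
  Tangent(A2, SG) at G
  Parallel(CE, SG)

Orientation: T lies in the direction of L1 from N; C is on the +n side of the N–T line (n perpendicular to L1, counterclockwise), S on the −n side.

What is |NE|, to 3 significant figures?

66.8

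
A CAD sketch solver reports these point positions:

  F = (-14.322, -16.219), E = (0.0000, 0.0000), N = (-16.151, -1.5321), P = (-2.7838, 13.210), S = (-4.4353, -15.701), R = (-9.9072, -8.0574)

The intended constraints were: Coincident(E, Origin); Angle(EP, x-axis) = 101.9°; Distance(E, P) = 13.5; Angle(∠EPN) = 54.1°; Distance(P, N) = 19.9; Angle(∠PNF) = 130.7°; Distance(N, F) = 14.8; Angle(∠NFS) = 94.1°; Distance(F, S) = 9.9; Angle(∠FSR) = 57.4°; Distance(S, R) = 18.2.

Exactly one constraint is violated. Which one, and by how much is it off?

Distance(S, R) = 18.2 — off by 8.80.

E = (0.00, 0.00) ✓; EP at 101.9° ✓; |EP| = 13.50 ✓; ∠EPN = 54.10° ✓; |PN| = 19.90 ✓; ∠PNF = 130.7° ✓; |NF| = 14.80 ✓; ∠NFS = 94.10° ✓; |FS| = 9.900 ✓; ∠FSR = 57.40° ✓; |SR| = 9.400 ✗.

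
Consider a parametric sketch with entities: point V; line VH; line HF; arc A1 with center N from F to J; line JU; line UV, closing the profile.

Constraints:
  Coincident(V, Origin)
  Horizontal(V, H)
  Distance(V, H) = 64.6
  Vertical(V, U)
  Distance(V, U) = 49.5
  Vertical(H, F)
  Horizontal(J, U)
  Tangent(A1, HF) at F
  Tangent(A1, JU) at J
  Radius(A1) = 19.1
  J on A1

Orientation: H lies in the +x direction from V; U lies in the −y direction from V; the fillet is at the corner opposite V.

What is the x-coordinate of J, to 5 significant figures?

45.500

The virtual corner opposite V is at (64.600, -49.500). Tangency of A1 to HF means the radius NF is perpendicular to HF and tangency of A1 to JU means the radius NJ is perpendicular to JU, with radius 19.1, so the center N sits 19.1 in from both sides at N = (45.500, -30.400). That places the tangent points at F = (64.600, -30.400) on HF and J = (45.500, -49.500) on JU. So J.x = 45.500.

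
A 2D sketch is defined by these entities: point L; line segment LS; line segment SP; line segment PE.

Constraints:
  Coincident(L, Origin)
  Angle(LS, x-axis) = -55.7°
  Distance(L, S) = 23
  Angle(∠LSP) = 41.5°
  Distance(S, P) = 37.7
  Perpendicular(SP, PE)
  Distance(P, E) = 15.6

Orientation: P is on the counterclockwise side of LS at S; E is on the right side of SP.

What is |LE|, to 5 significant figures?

37.018

L is at the origin; LS runs at -55.7° with length 23.0, so S = 23.0·(cos -55.7°, sin -55.7°) = (12.961, -19.000). ∠LSP = 41.5°, so SP runs at -55.7° + (180° − 41.5°) = 82.800° from the x-axis; with |SP| = 37.7, P = S + 37.7·(cos 82.800°, sin 82.800°) = (17.686, 18.402). The perpendicularity gives PE at right angles to SP; with |PE| = 15.6 on the right of SP, E = P + 15.6·(0.99211, -0.12533) = (33.163, 16.447). Then |LE| = |E − L| = 37.018.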